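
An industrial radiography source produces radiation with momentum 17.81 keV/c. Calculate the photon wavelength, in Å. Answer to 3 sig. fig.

Use h = 6.62607015·10^-34 J·s, c = 2.99792458·10^8 m/s, 1 eV = 1.602176634·10^-19 J.
In SI units: p = 17.81 keV/c = 9.5182·10^-24 kg·m/s.
For a photon λ = h/p, so λ = 6.961·10^-11 m.
Converting to Å: λ = 0.6961 Å ≈ 0.696 Å.

0.696 Å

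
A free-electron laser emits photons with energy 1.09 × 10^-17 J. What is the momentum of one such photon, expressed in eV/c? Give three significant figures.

68.0 eV/c

Take c = 2.99792458 × 10^8 m/s, 1 eV = 1.602176634 × 10^-19 J.
Apply p = E/c: p = 3.636 × 10^-26 kg·m/s.
Converting to eV/c: p = 68.03 eV/c ≈ 68.0 eV/c.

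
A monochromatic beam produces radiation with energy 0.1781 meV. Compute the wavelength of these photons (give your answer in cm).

0.696 cm

(h = 6.62607015e-34 J·s, c = 2.99792458e8 m/s, 1 eV = 1.602176634e-19 J.)
First convert: E = 0.1781 meV = 2.8535e-23 J.
For a photon λ = hc/E, so λ = 0.006961 m.
Converting to cm: λ = 0.6961 cm ≈ 0.696 cm.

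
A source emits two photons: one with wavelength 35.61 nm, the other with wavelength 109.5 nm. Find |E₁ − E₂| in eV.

Using E = hc/λ: E₁ = 5.5783e-18 J, E₂ = 1.8141e-18 J.
|ΔE| = |5.5783e-18 − 1.8141e-18| = 3.76e-18 J = 23.5 eV.

23.5 eV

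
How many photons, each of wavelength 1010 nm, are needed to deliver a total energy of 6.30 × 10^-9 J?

Per-photon energy: E = 1.967 × 10^-19 J (from wavelength = 1010 nm).
N = E_total / E_photon = 6.30 × 10^-9 J / 1.967 × 10^-19 J = 3.20 × 10^10.

3.20 × 10^10 photons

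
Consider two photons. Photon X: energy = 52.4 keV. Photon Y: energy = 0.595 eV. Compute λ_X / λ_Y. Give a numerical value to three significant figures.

1.14e-5

λ_X = 2.366e-11 m (from energy = 52.4 keV, via λ = hc/E).
λ_Y = 2.084e-6 m (from energy = 0.595 eV, via λ = hc/E).
Ratio = 2.366e-11 / 2.084e-6 = 1.14e-5.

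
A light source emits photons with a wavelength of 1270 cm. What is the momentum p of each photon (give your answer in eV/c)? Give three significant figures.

Use h = 6.62607015e-34 J·s, c = 2.99792458e8 m/s, 1 eV = 1.602176634e-19 J.
Convert to SI: λ = 1270 cm = 12.7 m.
Since p = h/λ for a photon, p = 5.217e-35 kg·m/s.
Converting to eV/c: p = 9.763e-8 eV/c ≈ 9.76e-8 eV/c.

9.76e-8 eV/c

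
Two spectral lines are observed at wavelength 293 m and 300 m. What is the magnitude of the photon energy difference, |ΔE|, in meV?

9.87e-8 meV

Using E = hc/λ: E₁ = 6.780e-28 J, E₂ = 6.621e-28 J.
|ΔE| = |6.780e-28 − 6.621e-28| = 1.58e-29 J = 9.87e-8 meV.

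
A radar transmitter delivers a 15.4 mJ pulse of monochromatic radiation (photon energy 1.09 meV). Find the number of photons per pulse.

Per-photon energy: E = 1.746e-22 J (from energy = 1.09 meV).
N = E_total / E_photon = 0.0154 J / 1.746e-22 J = 8.82e19.

8.82e19 photons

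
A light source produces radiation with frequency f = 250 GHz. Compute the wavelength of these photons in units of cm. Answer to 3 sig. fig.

0.120 cm

Take c = 2.99792458 × 10^8 m/s.
Convert to SI: f = 250 GHz = 2.50 × 10^11 Hz.
Since λ = c/f for a photon, λ = 0.001199 m.
Converting to cm: λ = 0.1199 cm ≈ 0.120 cm.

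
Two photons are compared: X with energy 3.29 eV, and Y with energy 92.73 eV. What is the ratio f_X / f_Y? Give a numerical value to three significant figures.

0.0355

f_X = 7.955e14 Hz (from energy = 3.29 eV, via f = E/h).
f_Y = 2.242e16 Hz (from energy = 92.73 eV, via f = E/h).
Ratio = 7.955e14 / 2.242e16 = 0.0355.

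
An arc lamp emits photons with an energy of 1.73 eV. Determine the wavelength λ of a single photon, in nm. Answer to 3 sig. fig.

717 nm

In SI units: E = 1.73 eV = 2.7718 × 10^-19 J.
Apply λ = hc/E: λ = 7.167 × 10^-7 m.
Converting to nm: λ = 716.7 nm ≈ 717 nm.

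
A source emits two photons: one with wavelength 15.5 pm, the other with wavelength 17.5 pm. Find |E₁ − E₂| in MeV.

9.14 × 10^-3 MeV

Using E = hc/λ: E₁ = 1.282 × 10^-14 J, E₂ = 1.135 × 10^-14 J.
|ΔE| = |1.282 × 10^-14 − 1.135 × 10^-14| = 1.46 × 10^-15 J = 9.14 × 10^-3 MeV.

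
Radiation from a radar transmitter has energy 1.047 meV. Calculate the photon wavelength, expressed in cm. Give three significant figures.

Convert to SI: E = 1.047 meV = 1.6775 × 10^-22 J.
For a photon λ = hc/E, so λ = 0.001184 m.
Converting to cm: λ = 0.1184 cm ≈ 0.118 cm.

0.118 cm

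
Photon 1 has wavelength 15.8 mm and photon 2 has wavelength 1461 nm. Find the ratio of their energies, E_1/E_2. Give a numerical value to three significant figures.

E_1 = 1.257 × 10^-23 J (from wavelength = 15.8 mm, via E = hc/λ).
E_2 = 1.360 × 10^-19 J (from wavelength = 1461 nm, via E = hc/λ).
Ratio = 1.257 × 10^-23 / 1.360 × 10^-19 = 9.25 × 10^-5.

9.25 × 10^-5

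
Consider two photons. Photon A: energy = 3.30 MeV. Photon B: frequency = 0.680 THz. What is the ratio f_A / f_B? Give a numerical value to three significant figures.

1.17 × 10^9

f_A = 7.979 × 10^20 Hz (from energy = 3.30 MeV, via f = E/h).
f_B = 6.800 × 10^11 Hz (from frequency = 0.680 THz, via f given directly).
Ratio = 7.979 × 10^20 / 6.800 × 10^11 = 1.17 × 10^9.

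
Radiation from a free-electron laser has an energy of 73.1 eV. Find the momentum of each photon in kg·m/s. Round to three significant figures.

First convert: E = 73.1 eV = 1.1712e-17 J.
For a photon p = E/c, so p = 3.907e-26 kg·m/s.
So p ≈ 3.91e-26 kg·m/s.

3.91e-26 kg·m/s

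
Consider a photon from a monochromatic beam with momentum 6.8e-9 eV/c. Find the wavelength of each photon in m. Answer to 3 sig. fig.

182 m

In SI units: p = 6.8e-9 eV/c = 3.6341e-36 kg·m/s.
The photon relation is λ = h/p, giving λ = 182.3 m.
So λ ≈ 182 m.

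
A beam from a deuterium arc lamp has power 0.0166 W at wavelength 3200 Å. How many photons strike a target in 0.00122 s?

Total energy: E_total = P·t = 0.0166 × 0.00122 = 2.025e-5 J.
Per-photon energy: E = 6.208e-19 J.
N = E_total / E_photon = 3.26e13.

3.26e13 photons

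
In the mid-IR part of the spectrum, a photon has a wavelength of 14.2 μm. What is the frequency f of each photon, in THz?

In SI units: λ = 14.2 μm = 1.42·10^-5 m.
Since f = c/λ for a photon, f = 2.111·10^13 Hz.
Converting to THz: f = 21.11 THz ≈ 21.1 THz.

21.1 THz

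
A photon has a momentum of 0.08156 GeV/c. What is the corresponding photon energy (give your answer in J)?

Convert to SI: p = 0.08156 GeV/c = 4.3588e-20 kg·m/s.
Apply E = pc: E = 1.307e-11 J.
So E ≈ 1.31e-11 J.

1.31e-11 J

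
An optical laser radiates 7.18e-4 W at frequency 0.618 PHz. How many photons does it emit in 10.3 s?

Total energy: E_total = P·t = 7.18e-4 × 10.3 = 0.007395 J.
Per-photon energy: E = 4.095e-19 J.
N = E_total / E_photon = 1.81e16.

1.81e16 photons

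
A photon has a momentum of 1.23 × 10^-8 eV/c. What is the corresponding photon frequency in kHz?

(h = 6.62607015 × 10^-34 J·s, c = 2.99792458 × 10^8 m/s, 1 eV = 1.602176634 × 10^-19 J.)
Convert to SI: p = 1.23 × 10^-8 eV/c = 6.5735 × 10^-36 kg·m/s.
For a photon f = pc/h, so f = 2.974 × 10^6 Hz.
Converting to kHz: f = 2974 kHz ≈ 2970 kHz.

2970 kHz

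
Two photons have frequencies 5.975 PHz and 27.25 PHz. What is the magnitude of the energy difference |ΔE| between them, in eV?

88.0 eV

Using E = hf: E₁ = 3.9591e-18 J, E₂ = 1.8056e-17 J.
|ΔE| = |3.9591e-18 − 1.8056e-17| = 1.41e-17 J = 88.0 eV.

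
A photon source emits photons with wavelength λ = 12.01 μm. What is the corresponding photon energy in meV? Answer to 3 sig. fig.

103 meV

(h = 6.62607015e-34 J·s, c = 2.99792458e8 m/s, 1 eV = 1.602176634e-19 J.)
Convert to SI: λ = 12.01 μm = 1.201e-5 m.
For a photon E = hc/λ, so E = 1.654e-20 J.
Converting to meV: E = 103.2 meV ≈ 103 meV.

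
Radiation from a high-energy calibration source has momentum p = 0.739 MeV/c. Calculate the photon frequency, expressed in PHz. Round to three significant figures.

1.79e5 PHz

In SI units: p = 0.739 MeV/c = 3.9494e-22 kg·m/s.
The photon relation is f = pc/h, giving f = 1.787e20 Hz.
Converting to PHz: f = 178700 PHz ≈ 1.79e5 PHz.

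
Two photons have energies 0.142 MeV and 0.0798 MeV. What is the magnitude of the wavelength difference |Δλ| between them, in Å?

Using λ = hc/E: λ₁ = 8.731e-12 m, λ₂ = 1.554e-11 m.
|Δλ| = |8.731e-12 − 1.554e-11| = 6.81e-12 m = 0.0681 Å.

0.0681 Å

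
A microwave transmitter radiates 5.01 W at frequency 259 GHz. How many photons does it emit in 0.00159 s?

4.64e19 photons

Total energy: E_total = P·t = 5.01 × 0.00159 = 0.007966 J.
Per-photon energy: E = 1.716e-22 J.
N = E_total / E_photon = 4.64e19.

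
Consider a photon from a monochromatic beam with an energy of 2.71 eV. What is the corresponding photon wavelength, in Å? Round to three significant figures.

Use h = 6.62607015 × 10^-34 J·s, c = 2.99792458 × 10^8 m/s, 1 eV = 1.602176634 × 10^-19 J.
In SI units: E = 2.71 eV = 4.3419 × 10^-19 J.
For a photon λ = hc/E, so λ = 4.575 × 10^-7 m.
Converting to Å: λ = 4575 Å ≈ 4580 Å.

4580 Å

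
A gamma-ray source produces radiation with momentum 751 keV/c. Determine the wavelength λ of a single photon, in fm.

In SI units: p = 751 keV/c = 4.0136 × 10^-22 kg·m/s.
For a photon λ = h/p, so λ = 1.651 × 10^-12 m.
Converting to fm: λ = 1651 fm ≈ 1650 fm.

1650 fm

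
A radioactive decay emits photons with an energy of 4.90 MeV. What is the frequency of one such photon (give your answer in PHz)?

1.18 × 10^6 PHz

Take h = 6.62607015 × 10^-34 J·s, 1 eV = 1.602176634 × 10^-19 J.
In SI units: E = 4.90 MeV = 7.8507 × 10^-13 J.
Since f = E/h for a photon, f = 1.185 × 10^21 Hz.
Converting to PHz: f = 1.185 × 10^6 PHz ≈ 1.18 × 10^6 PHz.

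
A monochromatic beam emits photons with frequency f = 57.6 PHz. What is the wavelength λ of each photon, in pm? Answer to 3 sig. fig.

5200 pm

Convert to SI: f = 57.6 PHz = 5.76 × 10^16 Hz.
The photon relation is λ = c/f, giving λ = 5.205 × 10^-9 m.
Converting to pm: λ = 5205 pm ≈ 5200 pm.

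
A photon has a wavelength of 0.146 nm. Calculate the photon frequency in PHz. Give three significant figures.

2050 PHz

Convert to SI: λ = 0.146 nm = 1.46e-10 m.
Since f = c/λ for a photon, f = 2.053e18 Hz.
Converting to PHz: f = 2053 PHz ≈ 2050 PHz.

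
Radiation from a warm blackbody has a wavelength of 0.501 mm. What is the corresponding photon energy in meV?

2.47 meV

Take h = 6.62607015 × 10^-34 J·s, c = 2.99792458 × 10^8 m/s, 1 eV = 1.602176634 × 10^-19 J.
In SI units: λ = 0.501 mm = 5.01 × 10^-4 m.
For a photon E = hc/λ, so E = 3.965 × 10^-22 J.
Converting to meV: E = 2.475 meV ≈ 2.47 meV.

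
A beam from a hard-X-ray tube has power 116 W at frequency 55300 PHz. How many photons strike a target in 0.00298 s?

9.43 × 10^12 photons

Total energy: E_total = P·t = 116 × 0.00298 = 0.3457 J.
Per-photon energy: E = 3.664 × 10^-14 J.
N = E_total / E_photon = 9.43 × 10^12.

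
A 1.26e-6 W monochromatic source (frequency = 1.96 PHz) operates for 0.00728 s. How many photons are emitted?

Total energy: E_total = P·t = 1.26e-6 × 0.00728 = 9.173e-9 J.
Per-photon energy: E = 1.299e-18 J.
N = E_total / E_photon = 7.06e9.

7.06e9 photons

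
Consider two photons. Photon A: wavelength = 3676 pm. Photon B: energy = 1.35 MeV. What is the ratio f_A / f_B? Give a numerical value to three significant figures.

2.50 × 10^-4

f_A = 8.155 × 10^16 Hz (from wavelength = 3676 pm, via f = c/λ).
f_B = 3.264 × 10^20 Hz (from energy = 1.35 MeV, via f = E/h).
Ratio = 8.155 × 10^16 / 3.264 × 10^20 = 2.50 × 10^-4.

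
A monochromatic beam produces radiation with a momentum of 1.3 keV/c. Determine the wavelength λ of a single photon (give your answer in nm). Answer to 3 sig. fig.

0.954 nm

Use h = 6.62607015e-34 J·s, c = 2.99792458e8 m/s, 1 eV = 1.602176634e-19 J.
First convert: p = 1.3 keV/c = 6.9476e-25 kg·m/s.
Since λ = h/p for a photon, λ = 9.537e-10 m.
Converting to nm: λ = 0.9537 nm ≈ 0.954 nm.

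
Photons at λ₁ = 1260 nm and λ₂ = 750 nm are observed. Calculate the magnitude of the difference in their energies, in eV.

0.669 eV

Using E = hc/λ: E₁ = 1.577e-19 J, E₂ = 2.649e-19 J.
|ΔE| = |1.577e-19 − 2.649e-19| = 1.07e-19 J = 0.669 eV.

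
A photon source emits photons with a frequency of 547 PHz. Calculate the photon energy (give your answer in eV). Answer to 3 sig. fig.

2260 eV

First convert: f = 547 PHz = 5.47e17 Hz.
Apply E = hf: E = 3.624e-16 J.
Converting to eV: E = 2262 eV ≈ 2260 eV.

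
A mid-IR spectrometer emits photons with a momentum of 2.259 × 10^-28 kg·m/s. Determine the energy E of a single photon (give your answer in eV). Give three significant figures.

0.423 eV

Since E = pc for a photon, E = 6.772 × 10^-20 J.
Converting to eV: E = 0.4227 eV ≈ 0.423 eV.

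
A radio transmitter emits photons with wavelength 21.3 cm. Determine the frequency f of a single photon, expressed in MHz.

Use c = 2.99792458·10^8 m/s.
Convert to SI: λ = 21.3 cm = 0.213 m.
Since f = c/λ for a photon, f = 1.407·10^9 Hz.
Converting to MHz: f = 1407 MHz ≈ 1410 MHz.

1410 MHz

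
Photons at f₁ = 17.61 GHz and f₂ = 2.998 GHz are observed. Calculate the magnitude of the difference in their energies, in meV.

0.0604 meV

Using E = hf: E₁ = 1.1669 × 10^-23 J, E₂ = 1.9865 × 10^-24 J.
|ΔE| = |1.1669 × 10^-23 − 1.9865 × 10^-24| = 9.68 × 10^-24 J = 0.0604 meV.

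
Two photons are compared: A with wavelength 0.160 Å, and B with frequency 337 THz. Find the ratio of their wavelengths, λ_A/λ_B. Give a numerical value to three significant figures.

λ_A = 1.600e-11 m (from wavelength = 0.160 Å, via λ given directly).
λ_B = 8.896e-7 m (from frequency = 337 THz, via λ = c/f).
Ratio = 1.600e-11 / 8.896e-7 = 1.80e-5.

1.80e-5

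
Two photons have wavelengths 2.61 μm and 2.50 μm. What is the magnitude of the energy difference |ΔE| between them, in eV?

Using E = hc/λ: E₁ = 7.611e-20 J, E₂ = 7.946e-20 J.
|ΔE| = |7.611e-20 − 7.946e-20| = 3.35e-21 J = 0.0209 eV.

0.0209 eV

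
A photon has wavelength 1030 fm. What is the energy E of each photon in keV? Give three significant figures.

1200 keV

First convert: λ = 1030 fm = 1.03 × 10^-12 m.
Since E = hc/λ for a photon, E = 1.929 × 10^-13 J.
Converting to keV: E = 1204 keV ≈ 1200 keV.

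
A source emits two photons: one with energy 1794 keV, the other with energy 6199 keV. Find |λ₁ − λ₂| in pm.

Using λ = hc/E: λ₁ = 6.9110e-13 m, λ₂ = 2.0001e-13 m.
|Δλ| = |6.9110e-13 − 2.0001e-13| = 4.91e-13 m = 0.491 pm.

0.491 pm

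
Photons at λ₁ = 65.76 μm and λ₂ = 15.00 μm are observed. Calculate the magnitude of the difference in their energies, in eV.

0.0638 eV

Using E = hc/λ: E₁ = 3.0208 × 10^-21 J, E₂ = 1.3243 × 10^-20 J.
|ΔE| = |3.0208 × 10^-21 − 1.3243 × 10^-20| = 1.02 × 10^-20 J = 0.0638 eV.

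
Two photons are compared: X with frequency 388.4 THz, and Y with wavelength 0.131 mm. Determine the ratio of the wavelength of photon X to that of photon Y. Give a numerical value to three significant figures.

5.89e-3

λ_X = 7.719e-7 m (from frequency = 388.4 THz, via λ = c/f).
λ_Y = 1.310e-4 m (from wavelength = 0.131 mm, via λ given directly).
Ratio = 7.719e-7 / 1.310e-4 = 5.89e-3.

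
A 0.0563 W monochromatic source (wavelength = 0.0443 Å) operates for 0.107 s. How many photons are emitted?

1.34e11 photons

Total energy: E_total = P·t = 0.0563 × 0.107 = 0.006024 J.
Per-photon energy: E = 4.484e-14 J.
N = E_total / E_photon = 1.34e11.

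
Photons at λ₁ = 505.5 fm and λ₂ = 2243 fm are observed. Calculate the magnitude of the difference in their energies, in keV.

Using E = hc/λ: E₁ = 3.9297·10^-13 J, E₂ = 8.8562·10^-14 J.
|ΔE| = |3.9297·10^-13 − 8.8562·10^-14| = 3.04·10^-13 J = 1900 keV.

1900 keV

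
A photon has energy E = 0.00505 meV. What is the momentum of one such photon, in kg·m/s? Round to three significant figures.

2.70 × 10^-33 kg·m/s

In SI units: E = 0.00505 meV = 8.0910 × 10^-25 J.
For a photon p = E/c, so p = 2.699 × 10^-33 kg·m/s.
So p ≈ 2.70 × 10^-33 kg·m/s.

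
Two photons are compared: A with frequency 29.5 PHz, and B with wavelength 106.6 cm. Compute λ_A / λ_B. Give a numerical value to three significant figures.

λ_A = 1.016e-8 m (from frequency = 29.5 PHz, via λ = c/f).
λ_B = 1.066 m (from wavelength = 106.6 cm, via λ given directly).
Ratio = 1.016e-8 / 1.066 = 9.53e-9.

9.53e-9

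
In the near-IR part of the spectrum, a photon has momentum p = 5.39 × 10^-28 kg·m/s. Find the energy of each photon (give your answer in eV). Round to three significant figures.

Take c = 2.99792458 × 10^8 m/s, 1 eV = 1.602176634 × 10^-19 J.
Since E = pc for a photon, E = 1.616 × 10^-19 J.
Converting to eV: E = 1.009 eV ≈ 1.01 eV.

1.01 eV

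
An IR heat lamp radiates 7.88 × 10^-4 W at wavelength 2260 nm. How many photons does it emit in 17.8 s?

1.60 × 10^17 photons

Total energy: E_total = P·t = 7.88 × 10^-4 × 17.8 = 0.01403 J.
Per-photon energy: E = 8.790 × 10^-20 J.
N = E_total / E_photon = 1.60 × 10^17.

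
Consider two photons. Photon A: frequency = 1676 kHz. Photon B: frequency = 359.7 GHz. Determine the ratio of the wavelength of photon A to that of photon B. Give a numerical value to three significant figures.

λ_A = 178.9 m (from frequency = 1676 kHz, via λ = c/f).
λ_B = 8.335e-4 m (from frequency = 359.7 GHz, via λ = c/f).
Ratio = 178.9 / 8.335e-4 = 2.15e5.

2.15e5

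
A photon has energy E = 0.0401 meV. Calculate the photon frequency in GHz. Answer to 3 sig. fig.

Take h = 6.62607015e-34 J·s, 1 eV = 1.602176634e-19 J.
First convert: E = 0.0401 meV = 6.4247e-24 J.
For a photon f = E/h, so f = 9.696e9 Hz.
Converting to GHz: f = 9.696 GHz ≈ 9.70 GHz.

9.70 GHz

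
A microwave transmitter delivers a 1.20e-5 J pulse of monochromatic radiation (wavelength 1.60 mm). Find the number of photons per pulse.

Per-photon energy: E = 1.242e-22 J (from wavelength = 1.60 mm).
N = E_total / E_photon = 1.20e-5 J / 1.242e-22 J = 9.67e16.

9.67e16 photons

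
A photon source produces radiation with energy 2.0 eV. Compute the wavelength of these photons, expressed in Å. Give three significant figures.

6200 Å

First convert: E = 2.0 eV = 3.2044 × 10^-19 J.
Since λ = hc/E for a photon, λ = 6.199 × 10^-7 m.
Converting to Å: λ = 6199 Å ≈ 6200 Å.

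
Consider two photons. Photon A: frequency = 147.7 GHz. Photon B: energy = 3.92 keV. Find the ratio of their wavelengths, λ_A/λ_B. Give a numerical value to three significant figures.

λ_A = 0.002030 m (from frequency = 147.7 GHz, via λ = c/f).
λ_B = 3.163e-10 m (from energy = 3.92 keV, via λ = hc/E).
Ratio = 0.002030 / 3.163e-10 = 6.42e6.

6.42e6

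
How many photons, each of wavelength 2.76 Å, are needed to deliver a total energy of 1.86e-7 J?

Per-photon energy: E = 7.197e-16 J (from wavelength = 2.76 Å).
N = E_total / E_photon = 1.86e-7 J / 7.197e-16 J = 2.58e8.

2.58e8 photons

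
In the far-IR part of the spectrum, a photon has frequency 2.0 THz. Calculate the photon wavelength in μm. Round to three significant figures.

Take c = 2.99792458 × 10^8 m/s.
In SI units: f = 2.0 THz = 2.0 × 10^12 Hz.
For a photon λ = c/f, so λ = 1.499 × 10^-4 m.
Converting to μm: λ = 149.9 μm ≈ 150 μm.

150 μm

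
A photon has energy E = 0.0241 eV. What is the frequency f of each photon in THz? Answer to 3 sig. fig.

5.83 THz

(h = 6.62607015 × 10^-34 J·s, 1 eV = 1.602176634 × 10^-19 J.)
In SI units: E = 0.0241 eV = 3.8612 × 10^-21 J.
Since f = E/h for a photon, f = 5.827 × 10^12 Hz.
Converting to THz: f = 5.827 THz ≈ 5.83 THz.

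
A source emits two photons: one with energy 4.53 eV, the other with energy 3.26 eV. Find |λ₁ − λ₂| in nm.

Using λ = hc/E: λ₁ = 2.737e-7 m, λ₂ = 3.803e-7 m.
|Δλ| = |2.737e-7 − 3.803e-7| = 1.07e-7 m = 107 nm.

107 nm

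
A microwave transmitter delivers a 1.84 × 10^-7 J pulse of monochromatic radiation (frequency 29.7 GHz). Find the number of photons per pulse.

9.35 × 10^15 photons

Per-photon energy: E = 1.968 × 10^-23 J (from frequency = 29.7 GHz).
N = E_total / E_photon = 1.84 × 10^-7 J / 1.968 × 10^-23 J = 9.35 × 10^15.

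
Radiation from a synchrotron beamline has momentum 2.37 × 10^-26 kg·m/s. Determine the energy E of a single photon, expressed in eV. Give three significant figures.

44.3 eV

Take c = 2.99792458 × 10^8 m/s, 1 eV = 1.602176634 × 10^-19 J.
Since E = pc for a photon, E = 7.105 × 10^-18 J.
Converting to eV: E = 44.35 eV ≈ 44.3 eV.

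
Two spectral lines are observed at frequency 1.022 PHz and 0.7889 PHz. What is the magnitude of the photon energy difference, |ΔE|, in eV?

0.964 eV

Using E = hf: E₁ = 6.7718 × 10^-19 J, E₂ = 5.2273 × 10^-19 J.
|ΔE| = |6.7718 × 10^-19 − 5.2273 × 10^-19| = 1.54 × 10^-19 J = 0.964 eV.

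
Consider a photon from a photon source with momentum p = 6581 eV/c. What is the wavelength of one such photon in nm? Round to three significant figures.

0.188 nm

Take h = 6.62607015 × 10^-34 J·s, c = 2.99792458 × 10^8 m/s, 1 eV = 1.602176634 × 10^-19 J.
In SI units: p = 6581 eV/c = 3.5171 × 10^-24 kg·m/s.
Apply λ = h/p: λ = 1.884 × 10^-10 m.
Converting to nm: λ = 0.1884 nm ≈ 0.188 nm.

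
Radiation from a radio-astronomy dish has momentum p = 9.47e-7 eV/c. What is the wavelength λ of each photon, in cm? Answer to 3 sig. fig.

131 cm

Use h = 6.62607015e-34 J·s, c = 2.99792458e8 m/s, 1 eV = 1.602176634e-19 J.
Convert to SI: p = 9.47e-7 eV/c = 5.0610e-34 kg·m/s.
Since λ = h/p for a photon, λ = 1.309 m.
Converting to cm: λ = 130.9 cm ≈ 131 cm.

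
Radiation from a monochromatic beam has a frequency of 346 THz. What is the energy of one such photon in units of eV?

(h = 6.62607015 × 10^-34 J·s, 1 eV = 1.602176634 × 10^-19 J.)
In SI units: f = 346 THz = 3.46 × 10^14 Hz.
For a photon E = hf, so E = 2.293 × 10^-19 J.
Converting to eV: E = 1.431 eV ≈ 1.43 eV.

1.43 eV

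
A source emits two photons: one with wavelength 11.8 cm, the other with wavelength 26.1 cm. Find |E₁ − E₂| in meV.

5.76e-3 meV

Using E = hc/λ: E₁ = 1.683e-24 J, E₂ = 7.611e-25 J.
|ΔE| = |1.683e-24 − 7.611e-25| = 9.22e-25 J = 5.76e-3 meV.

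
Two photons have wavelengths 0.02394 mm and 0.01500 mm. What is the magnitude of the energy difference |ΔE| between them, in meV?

30.9 meV

Using E = hc/λ: E₁ = 8.2976e-21 J, E₂ = 1.3243e-20 J.
|ΔE| = |8.2976e-21 − 1.3243e-20| = 4.95e-21 J = 30.9 meV.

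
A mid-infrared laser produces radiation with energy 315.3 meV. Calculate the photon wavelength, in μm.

3.93 μm

Convert to SI: E = 315.3 meV = 5.0517·10^-20 J.
Since λ = hc/E for a photon, λ = 3.932·10^-6 m.
Converting to μm: λ = 3.932 μm ≈ 3.93 μm.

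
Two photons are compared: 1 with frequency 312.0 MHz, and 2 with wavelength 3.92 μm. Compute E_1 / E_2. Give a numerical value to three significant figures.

E_1 = 2.067 × 10^-25 J (from frequency = 312.0 MHz, via E = hf).
E_2 = 5.067 × 10^-20 J (from wavelength = 3.92 μm, via E = hc/λ).
Ratio = 2.067 × 10^-25 / 5.067 × 10^-20 = 4.08 × 10^-6.

4.08 × 10^-6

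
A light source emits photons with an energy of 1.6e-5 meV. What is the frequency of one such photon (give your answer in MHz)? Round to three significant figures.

Convert to SI: E = 1.6e-5 meV = 2.5635e-27 J.
Since f = E/h for a photon, f = 3.869e6 Hz.
Converting to MHz: f = 3.869 MHz ≈ 3.87 MHz.

3.87 MHz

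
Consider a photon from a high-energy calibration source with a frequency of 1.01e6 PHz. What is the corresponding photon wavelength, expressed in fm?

297 fm

In SI units: f = 1.01e6 PHz = 1.01e21 Hz.
For a photon λ = c/f, so λ = 2.968e-13 m.
Converting to fm: λ = 296.8 fm ≈ 297 fm.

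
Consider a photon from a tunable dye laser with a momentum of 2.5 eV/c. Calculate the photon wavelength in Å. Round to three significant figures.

4960 Å

Take h = 6.62607015e-34 J·s, c = 2.99792458e8 m/s, 1 eV = 1.602176634e-19 J.
In SI units: p = 2.5 eV/c = 1.3361e-27 kg·m/s.
Apply λ = h/p: λ = 4.959e-7 m.
Converting to Å: λ = 4959 Å ≈ 4960 Å.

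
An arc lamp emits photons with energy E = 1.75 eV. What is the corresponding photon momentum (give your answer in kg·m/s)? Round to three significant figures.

9.35·10^-28 kg·m/s

First convert: E = 1.75 eV = 2.8038·10^-19 J.
For a photon p = E/c, so p = 9.353·10^-28 kg·m/s.
So p ≈ 9.35·10^-28 kg·m/s.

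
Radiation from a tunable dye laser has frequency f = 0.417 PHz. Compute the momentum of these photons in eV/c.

Take h = 6.62607015 × 10^-34 J·s, c = 2.99792458 × 10^8 m/s, 1 eV = 1.602176634 × 10^-19 J.
Convert to SI: f = 0.417 PHz = 4.17 × 10^14 Hz.
Since p = hf/c for a photon, p = 9.217 × 10^-28 kg·m/s.
Converting to eV/c: p = 1.725 eV/c ≈ 1.72 eV/c.

1.72 eV/c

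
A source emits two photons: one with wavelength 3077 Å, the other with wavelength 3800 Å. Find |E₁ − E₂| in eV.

Using E = hc/λ: E₁ = 6.4558e-19 J, E₂ = 5.2275e-19 J.
|ΔE| = |6.4558e-19 − 5.2275e-19| = 1.23e-19 J = 0.767 eV.

0.767 eV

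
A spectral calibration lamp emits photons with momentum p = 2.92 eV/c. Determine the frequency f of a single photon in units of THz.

Use h = 6.62607015e-34 J·s, c = 2.99792458e8 m/s, 1 eV = 1.602176634e-19 J.
Convert to SI: p = 2.92 eV/c = 1.5605e-27 kg·m/s.
The photon relation is f = pc/h, giving f = 7.061e14 Hz.
Converting to THz: f = 706.1 THz ≈ 706 THz.

706 THz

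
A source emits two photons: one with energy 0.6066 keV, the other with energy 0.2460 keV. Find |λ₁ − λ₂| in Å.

Using λ = hc/E: λ₁ = 2.0439 × 10^-9 m, λ₂ = 5.0400 × 10^-9 m.
|Δλ| = |2.0439 × 10^-9 − 5.0400 × 10^-9| = 3.00 × 10^-9 m = 30.0 Å.

30.0 Å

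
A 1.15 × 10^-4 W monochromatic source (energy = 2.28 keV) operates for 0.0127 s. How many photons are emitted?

Total energy: E_total = P·t = 1.15 × 10^-4 × 0.0127 = 1.461 × 10^-6 J.
Per-photon energy: E = 3.653 × 10^-16 J.
N = E_total / E_photon = 4.00 × 10^9.

4.00 × 10^9 photons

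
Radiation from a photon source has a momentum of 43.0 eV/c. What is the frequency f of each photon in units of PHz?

10.4 PHz

Take h = 6.62607015e-34 J·s, c = 2.99792458e8 m/s, 1 eV = 1.602176634e-19 J.
Convert to SI: p = 43.0 eV/c = 2.2980e-26 kg·m/s.
Apply f = pc/h: f = 1.040e16 Hz.
Converting to PHz: f = 10.40 PHz ≈ 10.4 PHz.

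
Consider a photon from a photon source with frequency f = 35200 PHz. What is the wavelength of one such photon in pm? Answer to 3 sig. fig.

(c = 2.99792458 × 10^8 m/s.)
First convert: f = 35200 PHz = 3.52 × 10^19 Hz.
The photon relation is λ = c/f, giving λ = 8.517 × 10^-12 m.
Converting to pm: λ = 8.517 pm ≈ 8.52 pm.

8.52 pm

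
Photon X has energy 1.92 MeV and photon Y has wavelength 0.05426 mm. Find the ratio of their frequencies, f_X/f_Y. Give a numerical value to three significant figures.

f_X = 4.643e20 Hz (from energy = 1.92 MeV, via f = E/h).
f_Y = 5.525e12 Hz (from wavelength = 0.05426 mm, via f = c/λ).
Ratio = 4.643e20 / 5.525e12 = 8.40e7.

8.40e7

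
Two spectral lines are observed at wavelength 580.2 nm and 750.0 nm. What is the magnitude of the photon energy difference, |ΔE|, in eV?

0.484 eV

Using E = hc/λ: E₁ = 3.4237 × 10^-19 J, E₂ = 2.6486 × 10^-19 J.
|ΔE| = |3.4237 × 10^-19 − 2.6486 × 10^-19| = 7.75 × 10^-20 J = 0.484 eV.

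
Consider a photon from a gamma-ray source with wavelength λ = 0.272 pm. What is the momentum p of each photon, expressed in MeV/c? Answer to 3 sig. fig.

4.56 MeV/c

Take h = 6.62607015 × 10^-34 J·s, c = 2.99792458 × 10^8 m/s, 1 eV = 1.602176634 × 10^-19 J.
In SI units: λ = 0.272 pm = 2.72 × 10^-13 m.
The photon relation is p = h/λ, giving p = 2.436 × 10^-21 kg·m/s.
Converting to MeV/c: p = 4.558 MeV/c ≈ 4.56 MeV/c.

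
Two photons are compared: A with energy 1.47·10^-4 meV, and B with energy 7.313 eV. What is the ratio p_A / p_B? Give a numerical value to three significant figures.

2.01·10^-8

p_A = 7.856·10^-35 kg·m/s (from energy = 1.47·10^-4 meV, via p = E/c).
p_B = 3.908·10^-27 kg·m/s (from energy = 7.313 eV, via p = E/c).
Ratio = 7.856·10^-35 / 3.908·10^-27 = 2.01·10^-8.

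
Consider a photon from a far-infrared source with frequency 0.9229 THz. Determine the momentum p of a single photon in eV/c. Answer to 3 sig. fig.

(h = 6.62607015 × 10^-34 J·s, c = 2.99792458 × 10^8 m/s, 1 eV = 1.602176634 × 10^-19 J.)
First convert: f = 0.9229 THz = 9.229 × 10^11 Hz.
Since p = hf/c for a photon, p = 2.040 × 10^-30 kg·m/s.
Converting to eV/c: p = 0.003817 eV/c ≈ 3.82 × 10^-3 eV/c.

3.82 × 10^-3 eV/c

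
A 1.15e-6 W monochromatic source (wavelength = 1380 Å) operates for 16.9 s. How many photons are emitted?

Total energy: E_total = P·t = 1.15e-6 × 16.9 = 1.943e-5 J.
Per-photon energy: E = 1.439e-18 J.
N = E_total / E_photon = 1.35e13.

1.35e13 photons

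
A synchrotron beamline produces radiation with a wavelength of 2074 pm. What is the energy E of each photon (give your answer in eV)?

598 eV

Use h = 6.62607015 × 10^-34 J·s, c = 2.99792458 × 10^8 m/s, 1 eV = 1.602176634 × 10^-19 J.
In SI units: λ = 2074 pm = 2.074 × 10^-9 m.
For a photon E = hc/λ, so E = 9.578 × 10^-17 J.
Converting to eV: E = 597.8 eV ≈ 598 eV.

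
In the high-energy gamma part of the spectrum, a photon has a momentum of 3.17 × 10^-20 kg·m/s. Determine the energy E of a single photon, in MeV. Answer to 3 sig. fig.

59.3 MeV

Take c = 2.99792458 × 10^8 m/s, 1 eV = 1.602176634 × 10^-19 J.
For a photon E = pc, so E = 9.503 × 10^-12 J.
Converting to MeV: E = 59.32 MeV ≈ 59.3 MeV.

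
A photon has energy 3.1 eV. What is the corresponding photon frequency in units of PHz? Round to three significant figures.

0.750 PHz

Use h = 6.62607015 × 10^-34 J·s, 1 eV = 1.602176634 × 10^-19 J.
In SI units: E = 3.1 eV = 4.9667 × 10^-19 J.
For a photon f = E/h, so f = 7.496 × 10^14 Hz.
Converting to PHz: f = 0.7496 PHz ≈ 0.750 PHz.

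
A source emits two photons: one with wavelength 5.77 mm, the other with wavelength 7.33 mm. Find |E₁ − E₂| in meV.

0.0457 meV

Using E = hc/λ: E₁ = 3.443e-23 J, E₂ = 2.710e-23 J.
|ΔE| = |3.443e-23 − 2.710e-23| = 7.33e-24 J = 0.0457 meV.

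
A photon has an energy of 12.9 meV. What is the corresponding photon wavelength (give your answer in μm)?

96.1 μm

First convert: E = 12.9 meV = 2.0668 × 10^-21 J.
The photon relation is λ = hc/E, giving λ = 9.611 × 10^-5 m.
Converting to μm: λ = 96.11 μm ≈ 96.1 μm.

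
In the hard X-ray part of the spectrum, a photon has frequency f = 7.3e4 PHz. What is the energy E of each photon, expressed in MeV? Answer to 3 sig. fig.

(h = 6.62607015e-34 J·s, 1 eV = 1.602176634e-19 J.)
First convert: f = 7.3e4 PHz = 7.3e19 Hz.
The photon relation is E = hf, giving E = 4.837e-14 J.
Converting to MeV: E = 0.3019 MeV ≈ 0.302 MeV.

0.302 MeV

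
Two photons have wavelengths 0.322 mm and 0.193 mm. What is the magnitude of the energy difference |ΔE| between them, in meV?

Using E = hc/λ: E₁ = 6.169 × 10^-22 J, E₂ = 1.029 × 10^-21 J.
|ΔE| = |6.169 × 10^-22 − 1.029 × 10^-21| = 4.12 × 10^-22 J = 2.57 meV.

2.57 meV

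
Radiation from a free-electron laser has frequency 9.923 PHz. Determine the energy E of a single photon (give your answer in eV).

Use h = 6.62607015 × 10^-34 J·s, 1 eV = 1.602176634 × 10^-19 J.
First convert: f = 9.923 PHz = 9.923 × 10^15 Hz.
Since E = hf for a photon, E = 6.575 × 10^-18 J.
Converting to eV: E = 41.04 eV ≈ 41.0 eV.

41.0 eV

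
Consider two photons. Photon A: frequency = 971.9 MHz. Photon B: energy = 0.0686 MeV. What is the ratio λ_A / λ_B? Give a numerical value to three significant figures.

λ_A = 0.3085 m (from frequency = 971.9 MHz, via λ = c/f).
λ_B = 1.807 × 10^-11 m (from energy = 0.0686 MeV, via λ = hc/E).
Ratio = 0.3085 / 1.807 × 10^-11 = 1.71 × 10^10.

1.71 × 10^10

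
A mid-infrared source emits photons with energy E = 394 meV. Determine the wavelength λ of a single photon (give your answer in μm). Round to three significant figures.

3.15 μm

(h = 6.62607015e-34 J·s, c = 2.99792458e8 m/s, 1 eV = 1.602176634e-19 J.)
First convert: E = 394 meV = 6.3126e-20 J.
Apply λ = hc/E: λ = 3.147e-6 m.
Converting to μm: λ = 3.147 μm ≈ 3.15 μm.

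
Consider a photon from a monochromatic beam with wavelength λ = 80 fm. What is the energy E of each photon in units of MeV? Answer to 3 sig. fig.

15.5 MeV

Use h = 6.62607015e-34 J·s, c = 2.99792458e8 m/s, 1 eV = 1.602176634e-19 J.
Convert to SI: λ = 80 fm = 8.0e-14 m.
The photon relation is E = hc/λ, giving E = 2.483e-12 J.
Converting to MeV: E = 15.50 MeV ≈ 15.5 MeV.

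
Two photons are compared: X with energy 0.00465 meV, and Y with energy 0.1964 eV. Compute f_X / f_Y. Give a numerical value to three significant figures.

f_X = 1.124·10^9 Hz (from energy = 0.00465 meV, via f = E/h).
f_Y = 4.749·10^13 Hz (from energy = 0.1964 eV, via f = E/h).
Ratio = 1.124·10^9 / 4.749·10^13 = 2.37·10^-5.

2.37·10^-5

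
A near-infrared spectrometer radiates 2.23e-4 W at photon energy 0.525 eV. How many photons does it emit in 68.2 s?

Total energy: E_total = P·t = 2.23e-4 × 68.2 = 0.01521 J.
Per-photon energy: E = 8.411e-20 J.
N = E_total / E_photon = 1.81e17.

1.81e17 photons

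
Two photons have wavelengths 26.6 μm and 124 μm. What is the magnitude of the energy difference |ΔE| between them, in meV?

Using E = hc/λ: E₁ = 7.468 × 10^-21 J, E₂ = 1.602 × 10^-21 J.
|ΔE| = |7.468 × 10^-21 − 1.602 × 10^-21| = 5.87 × 10^-21 J = 36.6 meV.

36.6 meV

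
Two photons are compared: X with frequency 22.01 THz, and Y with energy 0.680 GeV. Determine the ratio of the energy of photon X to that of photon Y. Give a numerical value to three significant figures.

1.34 × 10^-10

E_X = 1.458 × 10^-20 J (from frequency = 22.01 THz, via E = hf).
E_Y = 1.089 × 10^-10 J (from energy = 0.680 GeV, via E given directly).
Ratio = 1.458 × 10^-20 / 1.089 × 10^-10 = 1.34 × 10^-10.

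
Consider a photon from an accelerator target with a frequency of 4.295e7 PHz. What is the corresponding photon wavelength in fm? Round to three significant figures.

6.98 fm

Take c = 2.99792458e8 m/s.
Convert to SI: f = 4.295e7 PHz = 4.295e22 Hz.
For a photon λ = c/f, so λ = 6.980e-15 m.
Converting to fm: λ = 6.980 fm ≈ 6.98 fm.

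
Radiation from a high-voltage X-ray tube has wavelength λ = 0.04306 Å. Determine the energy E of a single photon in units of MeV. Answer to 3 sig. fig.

0.288 MeV

Take h = 6.62607015 × 10^-34 J·s, c = 2.99792458 × 10^8 m/s, 1 eV = 1.602176634 × 10^-19 J.
First convert: λ = 0.04306 Å = 4.306 × 10^-12 m.
For a photon E = hc/λ, so E = 4.613 × 10^-14 J.
Converting to MeV: E = 0.2879 MeV ≈ 0.288 MeV.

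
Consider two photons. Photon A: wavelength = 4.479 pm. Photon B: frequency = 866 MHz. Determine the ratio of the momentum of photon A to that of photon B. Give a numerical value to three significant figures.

p_A = 1.479 × 10^-22 kg·m/s (from wavelength = 4.479 pm, via p = h/λ).
p_B = 1.914 × 10^-33 kg·m/s (from frequency = 866 MHz, via p = hf/c).
Ratio = 1.479 × 10^-22 / 1.914 × 10^-33 = 7.73 × 10^10.

7.73 × 10^10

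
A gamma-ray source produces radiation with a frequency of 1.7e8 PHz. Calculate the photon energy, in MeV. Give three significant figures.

(h = 6.62607015e-34 J·s, 1 eV = 1.602176634e-19 J.)
In SI units: f = 1.7e8 PHz = 1.7e23 Hz.
Since E = hf for a photon, E = 1.126e-10 J.
Converting to MeV: E = 703.1 MeV ≈ 703 MeV.

703 MeV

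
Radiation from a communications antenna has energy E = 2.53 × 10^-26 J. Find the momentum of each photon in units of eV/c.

Use c = 2.99792458 × 10^8 m/s, 1 eV = 1.602176634 × 10^-19 J.
For a photon p = E/c, so p = 8.439 × 10^-35 kg·m/s.
Converting to eV/c: p = 1.579 × 10^-7 eV/c ≈ 1.58 × 10^-7 eV/c.

1.58 × 10^-7 eV/c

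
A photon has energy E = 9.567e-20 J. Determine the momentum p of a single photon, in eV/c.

Use c = 2.99792458e8 m/s, 1 eV = 1.602176634e-19 J.
Apply p = E/c: p = 3.191e-28 kg·m/s.
Converting to eV/c: p = 0.5971 eV/c ≈ 0.597 eV/c.

0.597 eV/c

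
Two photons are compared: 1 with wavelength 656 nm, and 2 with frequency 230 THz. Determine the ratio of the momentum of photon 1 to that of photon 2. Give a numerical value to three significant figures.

1.99

p_1 = 1.010 × 10^-27 kg·m/s (from wavelength = 656 nm, via p = h/λ).
p_2 = 5.084 × 10^-28 kg·m/s (from frequency = 230 THz, via p = hf/c).
Ratio = 1.010 × 10^-27 / 5.084 × 10^-28 = 1.99.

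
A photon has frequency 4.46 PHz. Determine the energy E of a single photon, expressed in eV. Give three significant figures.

18.4 eV

Use h = 6.62607015 × 10^-34 J·s, 1 eV = 1.602176634 × 10^-19 J.
Convert to SI: f = 4.46 PHz = 4.46 × 10^15 Hz.
For a photon E = hf, so E = 2.955 × 10^-18 J.
Converting to eV: E = 18.45 eV ≈ 18.4 eV.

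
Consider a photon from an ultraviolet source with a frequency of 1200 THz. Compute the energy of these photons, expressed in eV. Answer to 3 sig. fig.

(h = 6.62607015·10^-34 J·s, 1 eV = 1.602176634·10^-19 J.)
First convert: f = 1200 THz = 1.2·10^15 Hz.
The photon relation is E = hf, giving E = 7.951·10^-19 J.
Converting to eV: E = 4.963 eV ≈ 4.96 eV.

4.96 eV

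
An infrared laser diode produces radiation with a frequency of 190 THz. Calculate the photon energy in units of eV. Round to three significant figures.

Use h = 6.62607015e-34 J·s, 1 eV = 1.602176634e-19 J.
First convert: f = 190 THz = 1.9e14 Hz.
Since E = hf for a photon, E = 1.259e-19 J.
Converting to eV: E = 0.7858 eV ≈ 0.786 eV.

0.786 eV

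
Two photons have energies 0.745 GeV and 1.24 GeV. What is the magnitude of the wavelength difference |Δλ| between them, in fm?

0.664 fm

Using λ = hc/E: λ₁ = 1.664 × 10^-15 m, λ₂ = 9.999 × 10^-16 m.
|Δλ| = |1.664 × 10^-15 − 9.999 × 10^-16| = 6.64 × 10^-16 m = 0.664 fm.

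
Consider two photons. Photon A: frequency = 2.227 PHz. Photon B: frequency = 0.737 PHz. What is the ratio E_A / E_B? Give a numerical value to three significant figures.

3.02

E_A = 1.476e-18 J (from frequency = 2.227 PHz, via E = hf).
E_B = 4.883e-19 J (from frequency = 0.737 PHz, via E = hf).
Ratio = 1.476e-18 / 4.883e-19 = 3.02.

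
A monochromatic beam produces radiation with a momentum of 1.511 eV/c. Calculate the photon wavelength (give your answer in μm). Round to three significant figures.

First convert: p = 1.511 eV/c = 8.0752 × 10^-28 kg·m/s.
For a photon λ = h/p, so λ = 8.205 × 10^-7 m.
Converting to μm: λ = 0.8205 μm ≈ 0.821 μm.

0.821 μm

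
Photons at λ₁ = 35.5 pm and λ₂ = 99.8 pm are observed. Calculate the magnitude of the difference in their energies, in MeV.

Using E = hc/λ: E₁ = 5.596e-15 J, E₂ = 1.990e-15 J.
|ΔE| = |5.596e-15 − 1.990e-15| = 3.61e-15 J = 0.0225 MeV.

0.0225 MeV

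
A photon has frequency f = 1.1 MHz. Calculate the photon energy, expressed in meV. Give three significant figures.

4.55e-6 meV

Convert to SI: f = 1.1 MHz = 1.1e6 Hz.
The photon relation is E = hf, giving E = 7.289e-28 J.
Converting to meV: E = 4.549e-6 meV ≈ 4.55e-6 meV.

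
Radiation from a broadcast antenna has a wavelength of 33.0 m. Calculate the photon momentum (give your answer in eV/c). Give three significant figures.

3.76e-8 eV/c

Use h = 6.62607015e-34 J·s, c = 2.99792458e8 m/s, 1 eV = 1.602176634e-19 J.
Since p = h/λ for a photon, p = 2.008e-35 kg·m/s.
Converting to eV/c: p = 3.757e-8 eV/c ≈ 3.76e-8 eV/c.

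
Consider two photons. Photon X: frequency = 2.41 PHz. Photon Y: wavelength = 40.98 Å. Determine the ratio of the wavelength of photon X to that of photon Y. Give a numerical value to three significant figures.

30.4

λ_X = 1.244 × 10^-7 m (from frequency = 2.41 PHz, via λ = c/f).
λ_Y = 4.098 × 10^-9 m (from wavelength = 40.98 Å, via λ given directly).
Ratio = 1.244 × 10^-7 / 4.098 × 10^-9 = 30.4.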